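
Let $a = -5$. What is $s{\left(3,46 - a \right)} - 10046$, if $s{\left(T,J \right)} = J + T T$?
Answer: $-9986$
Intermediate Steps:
$s{\left(T,J \right)} = J + T^{2}$
$s{\left(3,46 - a \right)} - 10046 = \left(\left(46 - -5\right) + 3^{2}\right) - 10046 = \left(\left(46 + 5\right) + 9\right) - 10046 = \left(51 + 9\right) - 10046 = 60 - 10046 = -9986$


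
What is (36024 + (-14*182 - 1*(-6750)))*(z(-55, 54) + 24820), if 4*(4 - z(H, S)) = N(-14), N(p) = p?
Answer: 998711015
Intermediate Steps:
z(H, S) = 15/2 (z(H, S) = 4 - ¼*(-14) = 4 + 7/2 = 15/2)
(36024 + (-14*182 - 1*(-6750)))*(z(-55, 54) + 24820) = (36024 + (-14*182 - 1*(-6750)))*(15/2 + 24820) = (36024 + (-2548 + 6750))*(49655/2) = (36024 + 4202)*(49655/2) = 40226*(49655/2) = 998711015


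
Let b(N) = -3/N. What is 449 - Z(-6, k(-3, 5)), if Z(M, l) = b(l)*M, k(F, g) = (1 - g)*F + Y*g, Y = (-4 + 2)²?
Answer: 7175/16 ≈ 448.44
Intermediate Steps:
Y = 4 (Y = (-2)² = 4)
k(F, g) = 4*g + F*(1 - g) (k(F, g) = (1 - g)*F + 4*g = F*(1 - g) + 4*g = 4*g + F*(1 - g))
Z(M, l) = -3*M/l (Z(M, l) = (-3/l)*M = -3*M/l)
449 - Z(-6, k(-3, 5)) = 449 - (-3)*(-6)/(-3 + 4*5 - 1*(-3)*5) = 449 - (-3)*(-6)/(-3 + 20 + 15) = 449 - (-3)*(-6)/32 = 449 - 1*9/16 = 449 - 9/16 = 7175/16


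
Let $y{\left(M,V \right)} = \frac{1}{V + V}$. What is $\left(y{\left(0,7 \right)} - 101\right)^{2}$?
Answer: $\frac{1996569}{196} \approx 10187.0$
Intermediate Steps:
$y{\left(M,V \right)} = \frac{1}{2 V}$
$\left(y{\left(0,7 \right)} - 101\right)^{2} = \left(\frac{1}{2 \cdot 7} - 101\right)^{2} = \left(\frac{1}{2} \cdot \frac{1}{7} - 101\right)^{2} = \left(\frac{1}{14} - 101\right)^{2} = \left(- \frac{1413}{14}\right)^{2} = \frac{1996569}{196}$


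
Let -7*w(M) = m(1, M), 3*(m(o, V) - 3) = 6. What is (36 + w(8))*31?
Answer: 7657/7 ≈ 1093.9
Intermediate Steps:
m(o, V) = 5 (m(o, V) = 3 + (⅓)*6 = 3 + 2 = 5)
w(M) = -5/7 (w(M) = -⅐*5 = -5/7)
(36 + w(8))*31 = (36 - 5/7)*31 = (247/7)*31 = 7657/7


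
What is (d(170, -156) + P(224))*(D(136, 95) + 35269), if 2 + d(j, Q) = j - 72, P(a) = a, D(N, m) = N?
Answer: 11329600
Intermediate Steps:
d(j, Q) = -74 + j (d(j, Q) = -2 + (j - 72) = -2 + (-72 + j) = -74 + j)
(d(170, -156) + P(224))*(D(136, 95) + 35269) = ((-74 + 170) + 224)*(136 + 35269) = (96 + 224)*35405 = 320*35405 = 11329600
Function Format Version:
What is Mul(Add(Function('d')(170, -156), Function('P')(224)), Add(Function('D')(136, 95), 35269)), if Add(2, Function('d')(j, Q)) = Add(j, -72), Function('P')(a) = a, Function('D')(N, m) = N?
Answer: 11329600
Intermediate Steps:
Function('d')(j, Q) = Add(-74, j) (Function('d')(j, Q) = Add(-2, Add(j, -72)) = Add(-2, Add(-72, j)) = Add(-74, j))
Mul(Add(Function('d')(170, -156), Function('P')(224)), Add(Function('D')(136, 95), 35269)) = Mul(Add(Add(-74, 170), 224), Add(136, 35269)) = Mul(Add(96, 224), 35405) = Mul(320, 35405) = 11329600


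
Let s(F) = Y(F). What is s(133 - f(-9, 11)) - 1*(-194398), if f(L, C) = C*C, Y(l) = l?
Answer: 194410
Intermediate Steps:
f(L, C) = C**2
s(F) = F
s(133 - f(-9, 11)) - 1*(-194398) = (133 - 1*11**2) - 1*(-194398) = (133 - 1*121) + 194398 = (133 - 121) + 194398 = 12 + 194398 = 194410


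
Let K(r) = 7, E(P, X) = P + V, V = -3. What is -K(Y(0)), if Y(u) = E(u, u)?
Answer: -7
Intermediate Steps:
E(P, X) = -3 + P (E(P, X) = P - 3 = -3 + P)
Y(u) = -3 + u
-K(Y(0)) = -1*7 = -7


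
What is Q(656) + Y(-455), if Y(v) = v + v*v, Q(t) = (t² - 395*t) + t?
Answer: 378442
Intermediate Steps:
Q(t) = t² - 394*t
Y(v) = v + v²
Q(656) + Y(-455) = 656*(-394 + 656) - 455*(1 - 455) = 656*262 - 455*(-454) = 171872 + 206570 = 378442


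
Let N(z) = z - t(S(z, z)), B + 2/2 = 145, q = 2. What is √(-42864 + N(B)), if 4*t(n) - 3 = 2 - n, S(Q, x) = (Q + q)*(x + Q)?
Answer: I*√128837/2 ≈ 179.47*I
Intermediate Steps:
S(Q, x) = (2 + Q)*(Q + x) (S(Q, x) = (Q + 2)*(x + Q) = (2 + Q)*(Q + x))
B = 144 (B = -1 + 145 = 144)
t(n) = 5/4 - n/4 (t(n) = ¾ + (2 - n)/4 = ¾ + (½ - n/4) = 5/4 - n/4)
N(z) = -5/4 + z²/2 + 2*z (N(z) = z - (5/4 - (z² + 2*z + 2*z + z*z)/4) = z - (5/4 - (z² + 2*z + 2*z + z²)/4) = z - (5/4 - (2*z² + 4*z)/4) = z - (5/4 + (-z - z²/2)) = z - (5/4 - z - z²/2) = z + (-5/4 + z + z²/2) = -5/4 + z²/2 + 2*z)
√(-42864 + N(B)) = √(-42864 + (-5/4 + (½)*144² + 2*144)) = √(-42864 + (-5/4 + (½)*20736 + 288)) = √(-42864 + (-5/4 + 10368 + 288)) = √(-42864 + 42619/4) = √(-128837/4) = I*√128837/2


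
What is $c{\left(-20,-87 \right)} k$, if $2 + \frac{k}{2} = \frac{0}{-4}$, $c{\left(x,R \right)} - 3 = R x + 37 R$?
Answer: $5904$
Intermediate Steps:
$c{\left(x,R \right)} = 3 + 37 R + R x$ ($c{\left(x,R \right)} = 3 + \left(R x + 37 R\right) = 3 + \left(37 R + R x\right) = 3 + 37 R + R x$)
$k = -4$ ($k = -4 + 2 \frac{0}{-4} = -4 + 2 \cdot 0 \left(- \frac{1}{4}\right) = -4 + 2 \cdot 0 = -4 + 0 = -4$)
$c{\left(-20,-87 \right)} k = \left(3 + 37 \left(-87\right) - -1740\right) \left(-4\right) = \left(3 - 3219 + 1740\right) \left(-4\right) = \left(-1476\right) \left(-4\right) = 5904$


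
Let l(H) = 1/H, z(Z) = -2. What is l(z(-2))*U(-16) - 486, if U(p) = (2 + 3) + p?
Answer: -961/2 ≈ -480.50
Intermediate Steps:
U(p) = 5 + p
l(z(-2))*U(-16) - 486 = (5 - 16)/(-2) - 486 = -1/2*(-11) - 486 = 11/2 - 486 = -961/2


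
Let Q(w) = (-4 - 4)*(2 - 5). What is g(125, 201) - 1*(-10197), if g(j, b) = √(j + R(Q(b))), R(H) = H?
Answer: 10197 + √149 ≈ 10209.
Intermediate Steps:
Q(w) = 24 (Q(w) = -8*(-3) = 24)
g(j, b) = √(24 + j) (g(j, b) = √(j + 24) = √(24 + j))
g(125, 201) - 1*(-10197) = √(24 + 125) - 1*(-10197) = √149 + 10197 = 10197 + √149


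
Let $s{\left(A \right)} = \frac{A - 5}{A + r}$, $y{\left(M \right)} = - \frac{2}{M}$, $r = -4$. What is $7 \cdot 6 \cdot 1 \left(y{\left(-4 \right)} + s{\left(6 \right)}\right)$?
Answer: $42$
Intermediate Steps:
$s{\left(A \right)} = \frac{-5 + A}{-4 + A}$ ($s{\left(A \right)} = \frac{A - 5}{A - 4} = \frac{-5 + A}{-4 + A}$)
$7 \cdot 6 \cdot 1 \left(y{\left(-4 \right)} + s{\left(6 \right)}\right) = 7 \cdot 6 \cdot 1 \left(- \frac{2}{-4} + \frac{-5 + 6}{-4 + 6}\right) = 42 \cdot 1 \left(\left(-2\right) \left(- \frac{1}{4}\right) + \frac{1}{2} \cdot 1\right) = 42 \cdot 1 \left(\frac{1}{2} + \frac{1}{2} \cdot 1\right) = 42 \cdot 1 \left(\frac{1}{2} + \frac{1}{2}\right) = 42 \cdot 1 \cdot 1 = 42 \cdot 1 = 42$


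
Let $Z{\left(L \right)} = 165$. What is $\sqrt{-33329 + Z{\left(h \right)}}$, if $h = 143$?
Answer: $2 i \sqrt{8291} \approx 182.11 i$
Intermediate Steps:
$\sqrt{-33329 + Z{\left(h \right)}} = \sqrt{-33329 + 165} = \sqrt{-33164} = 2 i \sqrt{8291}$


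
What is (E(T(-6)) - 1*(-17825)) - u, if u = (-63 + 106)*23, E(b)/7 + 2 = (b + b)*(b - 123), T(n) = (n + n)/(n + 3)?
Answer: 10158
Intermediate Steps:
T(n) = 2*n/(3 + n) (T(n) = (2*n)/(3 + n) = 2*n/(3 + n))
E(b) = -14 + 14*b*(-123 + b) (E(b) = -14 + 7*((b + b)*(b - 123)) = -14 + 7*((2*b)*(-123 + b)) = -14 + 7*(2*b*(-123 + b)) = -14 + 14*b*(-123 + b))
u = 989 (u = 43*23 = 989)
(E(T(-6)) - 1*(-17825)) - u = ((-14 - 3444*(-6)/(3 - 6) + 14*(2*(-6)/(3 - 6))**2) - 1*(-17825)) - 1*989 = ((-14 - 3444*(-6)/(-3) + 14*(2*(-6)/(-3))**2) + 17825) - 989 = ((-14 - 3444*(-6)*(-1)/3 + 14*(2*(-6)*(-1/3))**2) + 17825) - 989 = ((-14 - 1722*4 + 14*4**2) + 17825) - 989 = ((-14 - 6888 + 14*16) + 17825) - 989 = ((-14 - 6888 + 224) + 17825) - 989 = (-6678 + 17825) - 989 = 11147 - 989 = 10158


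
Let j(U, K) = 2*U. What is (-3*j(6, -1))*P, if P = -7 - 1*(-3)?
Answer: 144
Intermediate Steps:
P = -4 (P = -7 + 3 = -4)
(-3*j(6, -1))*P = -6*6*(-4) = -3*12*(-4) = -36*(-4) = 144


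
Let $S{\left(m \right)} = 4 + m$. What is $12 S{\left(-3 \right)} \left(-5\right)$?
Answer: $-60$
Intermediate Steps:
$12 S{\left(-3 \right)} \left(-5\right) = 12 \left(4 - 3\right) \left(-5\right) = 12 \cdot 1 \left(-5\right) = 12 \left(-5\right) = -60$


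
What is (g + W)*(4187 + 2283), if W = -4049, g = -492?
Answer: -29380270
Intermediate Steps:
(g + W)*(4187 + 2283) = (-492 - 4049)*(4187 + 2283) = -4541*6470 = -29380270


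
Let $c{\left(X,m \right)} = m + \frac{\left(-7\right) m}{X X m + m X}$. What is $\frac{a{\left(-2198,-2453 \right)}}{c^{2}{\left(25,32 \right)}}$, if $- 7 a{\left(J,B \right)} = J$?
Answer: $\frac{132665000}{432348849} \approx 0.30685$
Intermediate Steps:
$a{\left(J,B \right)} = - \frac{J}{7}$
$c{\left(X,m \right)} = m - \frac{7 m}{X m + m X^{2}}$ ($c{\left(X,m \right)} = m + \frac{\left(-7\right) m}{X^{2} m + X m} = m + \frac{\left(-7\right) m}{m X^{2} + X m} = m + \frac{\left(-7\right) m}{X m + m X^{2}} = m - \frac{7 m}{X m + m X^{2}}$)
$\frac{a{\left(-2198,-2453 \right)}}{c^{2}{\left(25,32 \right)}} = \frac{\left(- \frac{1}{7}\right) \left(-2198\right)}{\left(\frac{-7 + 25 \cdot 32 + 32 \cdot 25^{2}}{25 \left(1 + 25\right)}\right)^{2}} = \frac{314}{\left(\frac{-7 + 800 + 32 \cdot 625}{25 \cdot 26}\right)^{2}} = \frac{314}{\left(\frac{1}{25} \cdot \frac{1}{26} \left(-7 + 800 + 20000\right)\right)^{2}} = \frac{314}{\left(\frac{1}{25} \cdot \frac{1}{26} \cdot 20793\right)^{2}} = \frac{314}{\left(\frac{20793}{650}\right)^{2}} = \frac{314}{\frac{432348849}{422500}} = 314 \cdot \frac{422500}{432348849} = \frac{132665000}{432348849}$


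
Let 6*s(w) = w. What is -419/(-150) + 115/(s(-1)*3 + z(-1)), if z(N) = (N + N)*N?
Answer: 3973/50 ≈ 79.460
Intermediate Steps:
z(N) = 2*N² (z(N) = (2*N)*N = 2*N²)
s(w) = w/6
-419/(-150) + 115/(s(-1)*3 + z(-1)) = -419/(-150) + 115/(((⅙)*(-1))*3 + 2*(-1)²) = -419*(-1/150) + 115/(-⅙*3 + 2*1) = 419/150 + 115/(-½ + 2) = 419/150 + 115/(3/2) = 419/150 + 115*(⅔) = 419/150 + 230/3 = 3973/50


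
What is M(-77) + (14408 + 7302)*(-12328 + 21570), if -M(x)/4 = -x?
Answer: 200643512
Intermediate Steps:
M(x) = 4*x (M(x) = -(-4)*x = 4*x)
M(-77) + (14408 + 7302)*(-12328 + 21570) = 4*(-77) + (14408 + 7302)*(-12328 + 21570) = -308 + 21710*9242 = -308 + 200643820 = 200643512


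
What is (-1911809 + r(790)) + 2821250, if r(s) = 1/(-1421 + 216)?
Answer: 1095876404/1205 ≈ 9.0944e+5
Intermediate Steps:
r(s) = -1/1205 (r(s) = 1/(-1205) = -1/1205)
(-1911809 + r(790)) + 2821250 = (-1911809 - 1/1205) + 2821250 = -2303729846/1205 + 2821250 = 1095876404/1205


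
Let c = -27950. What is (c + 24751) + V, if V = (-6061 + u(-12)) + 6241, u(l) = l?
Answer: -3031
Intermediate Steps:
V = 168 (V = (-6061 - 12) + 6241 = -6073 + 6241 = 168)
(c + 24751) + V = (-27950 + 24751) + 168 = -3199 + 168 = -3031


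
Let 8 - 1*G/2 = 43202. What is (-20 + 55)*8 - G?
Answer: 86668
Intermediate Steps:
G = -86388 (G = 16 - 2*43202 = 16 - 86404 = -86388)
(-20 + 55)*8 - G = (-20 + 55)*8 - 1*(-86388) = 35*8 + 86388 = 280 + 86388 = 86668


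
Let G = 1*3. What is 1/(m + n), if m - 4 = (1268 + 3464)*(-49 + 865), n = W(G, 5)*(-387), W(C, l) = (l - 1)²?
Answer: 1/3855124 ≈ 2.5940e-7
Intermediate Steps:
G = 3
W(C, l) = (-1 + l)²
n = -6192 (n = (-1 + 5)²*(-387) = 4²*(-387) = 16*(-387) = -6192)
m = 3861316 (m = 4 + (1268 + 3464)*(-49 + 865) = 4 + 4732*816 = 4 + 3861312 = 3861316)
1/(m + n) = 1/(3861316 - 6192) = 1/3855124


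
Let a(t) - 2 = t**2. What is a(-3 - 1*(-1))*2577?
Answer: 15462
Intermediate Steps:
a(t) = 2 + t**2
a(-3 - 1*(-1))*2577 = (2 + (-3 - 1*(-1))**2)*2577 = (2 + (-3 + 1)**2)*2577 = (2 + (-2)**2)*2577 = (2 + 4)*2577 = 6*2577 = 15462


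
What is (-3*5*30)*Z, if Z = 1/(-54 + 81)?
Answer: -50/3 ≈ -16.667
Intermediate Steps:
Z = 1/27 ≈ 0.037037
(-3*5*30)*Z = (-3*5*30)*(1/27) = -15*30*(1/27) = -450*1/27 = -50/3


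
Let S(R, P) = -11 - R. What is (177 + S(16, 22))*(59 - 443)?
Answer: -57600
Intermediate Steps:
(177 + S(16, 22))*(59 - 443) = (177 + (-11 - 1*16))*(59 - 443) = (177 + (-11 - 16))*(-384) = (177 - 27)*(-384) = 150*(-384) = -57600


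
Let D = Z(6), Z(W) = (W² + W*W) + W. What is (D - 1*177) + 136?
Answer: 37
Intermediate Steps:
Z(W) = W + 2*W² (Z(W) = (W² + W²) + W = 2*W² + W = W + 2*W²)
D = 78 (D = 6*(1 + 2*6) = 6*(1 + 12) = 6*13 = 78)
(D - 1*177) + 136 = (78 - 1*177) + 136 = (78 - 177) + 136 = -99 + 136 = 37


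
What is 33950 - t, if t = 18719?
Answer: 15231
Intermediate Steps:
33950 - t = 33950 - 1*18719 = 33950 - 18719 = 15231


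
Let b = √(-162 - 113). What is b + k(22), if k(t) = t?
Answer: 22 + 5*I*√11 ≈ 22.0 + 16.583*I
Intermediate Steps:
b = 5*I*√11 (b = √(-275) = 5*I*√11 ≈ 16.583*I)
b + k(22) = 5*I*√11 + 22 = 22 + 5*I*√11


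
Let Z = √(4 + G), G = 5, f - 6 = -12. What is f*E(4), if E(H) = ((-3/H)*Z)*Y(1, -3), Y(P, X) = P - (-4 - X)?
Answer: 27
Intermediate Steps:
f = -6 (f = 6 - 12 = -6)
Y(P, X) = 4 + P + X (Y(P, X) = P + (4 + X) = 4 + P + X)
Z = 3 (Z = √(4 + 5) = √9 = 3)
E(H) = -18/H (E(H) = (-3/H*3)*(4 + 1 - 3) = -9/H*2 = -18/H)
f*E(4) = -(-108)/4 = -6*(-9/2) = 27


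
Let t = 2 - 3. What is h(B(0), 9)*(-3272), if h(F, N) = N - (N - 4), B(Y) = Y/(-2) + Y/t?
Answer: -13088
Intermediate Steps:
t = -1
B(Y) = -3*Y/2 (B(Y) = Y/(-2) + Y/(-1) = Y*(-1/2) + Y*(-1) = -Y/2 - Y = -3*Y/2)
h(F, N) = 4 (h(F, N) = N - (-4 + N) = N + (4 - N) = 4)
h(B(0), 9)*(-3272) = 4*(-3272) = -13088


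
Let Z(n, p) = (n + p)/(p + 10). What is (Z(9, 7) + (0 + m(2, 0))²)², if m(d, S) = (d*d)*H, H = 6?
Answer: 96196864/289 ≈ 3.3286e+5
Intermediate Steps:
Z(n, p) = (n + p)/(10 + p)
m(d, S) = 6*d² (m(d, S) = (d*d)*6 = d²*6 = 6*d²)
(Z(9, 7) + (0 + m(2, 0))²)² = ((9 + 7)/(10 + 7) + (0 + 6*2²)²)² = (16/17 + (0 + 6*4)²)² = ((1/17)*16 + (0 + 24)²)² = (16/17 + 24²)² = (16/17 + 576)² = (9808/17)² = 96196864/289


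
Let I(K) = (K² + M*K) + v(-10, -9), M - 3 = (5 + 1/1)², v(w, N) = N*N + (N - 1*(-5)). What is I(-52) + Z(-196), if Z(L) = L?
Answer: 557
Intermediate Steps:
v(w, N) = 5 + N + N² (v(w, N) = N² + (N + 5) = N² + (5 + N) = 5 + N + N²)
M = 39 (M = 3 + (5 + 1/1)² = 3 + (5 + 1)² = 3 + 6² = 3 + 36 = 39)
I(K) = 77 + K² + 39*K (I(K) = (K² + 39*K) + (5 - 9 + (-9)²) = (K² + 39*K) + (5 - 9 + 81) = (K² + 39*K) + 77 = 77 + K² + 39*K)
I(-52) + Z(-196) = (77 + (-52)² + 39*(-52)) - 196 = (77 + 2704 - 2028) - 196 = 753 - 196 = 557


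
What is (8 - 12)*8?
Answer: -32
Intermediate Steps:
(8 - 12)*8 = -4*8 = -32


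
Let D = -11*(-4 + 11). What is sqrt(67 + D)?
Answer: I*sqrt(10) ≈ 3.1623*I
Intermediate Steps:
D = -77 (D = -11*7 = -77)
sqrt(67 + D) = sqrt(67 - 77) = sqrt(-10) = I*sqrt(10)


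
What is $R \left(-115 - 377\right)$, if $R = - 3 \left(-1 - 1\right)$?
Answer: $-2952$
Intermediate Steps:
$R = 6$ ($R = \left(-3\right) \left(-2\right) = 6$)
$R \left(-115 - 377\right) = 6 \left(-115 - 377\right) = 6 \left(-492\right) = -2952$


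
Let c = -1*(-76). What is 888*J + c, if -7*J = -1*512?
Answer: 455188/7 ≈ 65027.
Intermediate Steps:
c = 76
J = 512/7 (J = -(-1)*512/7 = -⅐*(-512) = 512/7 ≈ 73.143)
888*J + c = 888*(512/7) + 76 = 454656/7 + 76 = 455188/7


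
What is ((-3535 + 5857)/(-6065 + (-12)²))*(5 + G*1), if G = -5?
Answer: 0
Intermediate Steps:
((-3535 + 5857)/(-6065 + (-12)²))*(5 + G*1) = ((-3535 + 5857)/(-6065 + (-12)²))*(5 - 5*1) = (2322/(-6065 + 144))*(5 - 5) = (2322/(-5921))*0 = (2322*(-1/5921))*0 = -2322/5921*0 = 0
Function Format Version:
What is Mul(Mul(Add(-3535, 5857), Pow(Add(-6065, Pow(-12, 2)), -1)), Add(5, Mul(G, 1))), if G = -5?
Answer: 0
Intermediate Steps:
Mul(Mul(Add(-3535, 5857), Pow(Add(-6065, Pow(-12, 2)), -1)), Add(5, Mul(G, 1))) = Mul(Mul(Add(-3535, 5857), Pow(Add(-6065, Pow(-12, 2)), -1)), Add(5, Mul(-5, 1))) = Mul(Mul(2322, Pow(Add(-6065, 144), -1)), Add(5, -5)) = Mul(Mul(2322, Pow(-5921, -1)), 0) = Mul(Mul(2322, Rational(-1, 5921)), 0) = Mul(Rational(-2322, 5921), 0) = 0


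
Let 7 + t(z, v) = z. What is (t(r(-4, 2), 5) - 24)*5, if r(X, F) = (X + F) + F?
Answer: -155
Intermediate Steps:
r(X, F) = X + 2*F (r(X, F) = (F + X) + F = X + 2*F)
t(z, v) = -7 + z
(t(r(-4, 2), 5) - 24)*5 = ((-7 + (-4 + 2*2)) - 24)*5 = ((-7 + (-4 + 4)) - 24)*5 = ((-7 + 0) - 24)*5 = (-7 - 24)*5 = -31*5 = -155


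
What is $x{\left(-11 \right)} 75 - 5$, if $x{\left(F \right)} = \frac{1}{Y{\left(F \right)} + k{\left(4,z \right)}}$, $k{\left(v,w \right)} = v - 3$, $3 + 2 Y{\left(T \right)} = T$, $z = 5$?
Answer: $- \frac{35}{2} \approx -17.5$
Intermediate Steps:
$Y{\left(T \right)} = - \frac{3}{2} + \frac{T}{2}$
$k{\left(v,w \right)} = -3 + v$ ($k{\left(v,w \right)} = v - 3 = -3 + v$)
$x{\left(F \right)} = \frac{1}{- \frac{1}{2} + \frac{F}{2}}$ ($x{\left(F \right)} = \frac{1}{\left(- \frac{3}{2} + \frac{F}{2}\right) + \left(-3 + 4\right)} = \frac{1}{\left(- \frac{3}{2} + \frac{F}{2}\right) + 1} = \frac{1}{- \frac{1}{2} + \frac{F}{2}}$)
$x{\left(-11 \right)} 75 - 5 = \frac{2}{-1 - 11} \cdot 75 - 5 = \frac{2}{-12} \cdot 75 - 5 = 2 \left(- \frac{1}{12}\right) 75 - 5 = \left(- \frac{1}{6}\right) 75 - 5 = - \frac{25}{2} - 5 = - \frac{35}{2}$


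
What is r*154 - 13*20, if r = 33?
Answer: 4822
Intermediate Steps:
r*154 - 13*20 = 33*154 - 13*20 = 5082 - 260 = 4822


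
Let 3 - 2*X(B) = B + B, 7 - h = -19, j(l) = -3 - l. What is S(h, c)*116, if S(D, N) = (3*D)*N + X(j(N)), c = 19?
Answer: 174638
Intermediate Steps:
h = 26 (h = 7 - 1*(-19) = 7 + 19 = 26)
X(B) = 3/2 - B (X(B) = 3/2 - (B + B)/2 = 3/2 - B)
S(D, N) = 9/2 + N + 3*D*N (S(D, N) = (3*D)*N + (3/2 - (-3 - N)) = 3*D*N + (3/2 + (3 + N)) = 3*D*N + (9/2 + N) = 9/2 + N + 3*D*N)
S(h, c)*116 = (9/2 + 19 + 3*26*19)*116 = (9/2 + 19 + 1482)*116 = (3011/2)*116 = 174638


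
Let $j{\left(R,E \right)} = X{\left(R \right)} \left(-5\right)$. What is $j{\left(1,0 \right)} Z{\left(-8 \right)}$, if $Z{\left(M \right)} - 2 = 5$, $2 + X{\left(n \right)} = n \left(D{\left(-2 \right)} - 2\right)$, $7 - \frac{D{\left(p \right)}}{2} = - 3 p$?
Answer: $70$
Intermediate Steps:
$D{\left(p \right)} = 14 + 6 p$ ($D{\left(p \right)} = 14 - 2 \left(- 3 p\right) = 14 + 6 p$)
$X{\left(n \right)} = -2$ ($X{\left(n \right)} = -2 + n \left(\left(14 + 6 \left(-2\right)\right) - 2\right) = -2 + n \left(\left(14 - 12\right) - 2\right) = -2 + n \left(2 - 2\right) = -2 + n 0 = -2 + 0 = -2$)
$Z{\left(M \right)} = 7$ ($Z{\left(M \right)} = 2 + 5 = 7$)
$j{\left(R,E \right)} = 10$ ($j{\left(R,E \right)} = \left(-2\right) \left(-5\right) = 10$)
$j{\left(1,0 \right)} Z{\left(-8 \right)} = 10 \cdot 7 = 70$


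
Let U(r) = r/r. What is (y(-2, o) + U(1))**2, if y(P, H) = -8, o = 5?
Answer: 49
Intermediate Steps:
U(r) = 1
(y(-2, o) + U(1))**2 = (-8 + 1)**2 = (-7)**2 = 49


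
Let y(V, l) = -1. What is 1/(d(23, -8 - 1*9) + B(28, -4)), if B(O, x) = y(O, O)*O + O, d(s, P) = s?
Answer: 1/23 ≈ 0.043478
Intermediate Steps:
B(O, x) = 0 (B(O, x) = -O + O = 0)
1/(d(23, -8 - 1*9) + B(28, -4)) = 1/(23 + 0) = 1/23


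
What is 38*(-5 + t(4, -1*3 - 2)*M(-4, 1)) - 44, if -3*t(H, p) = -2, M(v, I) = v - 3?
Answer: -1234/3 ≈ -411.33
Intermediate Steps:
M(v, I) = -3 + v
t(H, p) = ⅔ (t(H, p) = -⅓*(-2) = ⅔)
38*(-5 + t(4, -1*3 - 2)*M(-4, 1)) - 44 = 38*(-5 + 2*(-3 - 4)/3) - 44 = 38*(-5 + (⅔)*(-7)) - 44 = 38*(-5 - 14/3) - 44 = 38*(-29/3) - 44 = -1102/3 - 44 = -1234/3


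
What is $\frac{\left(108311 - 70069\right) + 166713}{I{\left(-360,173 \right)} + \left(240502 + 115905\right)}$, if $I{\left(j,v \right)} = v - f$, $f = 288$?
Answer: $\frac{204955}{356292} \approx 0.57524$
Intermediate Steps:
$I{\left(j,v \right)} = -288 + v$ ($I{\left(j,v \right)} = v - 288 = -288 + v$)
$\frac{\left(108311 - 70069\right) + 166713}{I{\left(-360,173 \right)} + \left(240502 + 115905\right)} = \frac{\left(108311 - 70069\right) + 166713}{\left(-288 + 173\right) + \left(240502 + 115905\right)} = \frac{\left(108311 - 70069\right) + 166713}{-115 + 356407} = \frac{38242 + 166713}{356292} = 204955 \cdot \frac{1}{356292} = \frac{204955}{356292}$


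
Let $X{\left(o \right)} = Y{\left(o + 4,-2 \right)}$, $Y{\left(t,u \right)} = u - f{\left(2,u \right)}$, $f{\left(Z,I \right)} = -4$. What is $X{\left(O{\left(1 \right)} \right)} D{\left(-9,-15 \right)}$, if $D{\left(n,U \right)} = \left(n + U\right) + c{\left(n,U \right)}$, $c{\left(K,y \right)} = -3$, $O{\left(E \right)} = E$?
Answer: $-54$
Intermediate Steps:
$D{\left(n,U \right)} = -3 + U + n$ ($D{\left(n,U \right)} = \left(n + U\right) - 3 = \left(U + n\right) - 3 = -3 + U + n$)
$Y{\left(t,u \right)} = 4 + u$ ($Y{\left(t,u \right)} = u - -4 = u + 4 = 4 + u$)
$X{\left(o \right)} = 2$ ($X{\left(o \right)} = 4 - 2 = 2$)
$X{\left(O{\left(1 \right)} \right)} D{\left(-9,-15 \right)} = 2 \left(-3 - 15 - 9\right) = 2 \left(-27\right) = -54$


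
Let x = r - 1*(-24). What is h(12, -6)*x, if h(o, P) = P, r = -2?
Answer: -132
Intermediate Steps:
x = 22 (x = -2 - 1*(-24) = -2 + 24 = 22)
h(12, -6)*x = -6*22 = -132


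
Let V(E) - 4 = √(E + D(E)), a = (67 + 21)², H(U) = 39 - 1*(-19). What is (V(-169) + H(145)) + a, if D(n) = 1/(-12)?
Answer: 7806 + I*√6087/6 ≈ 7806.0 + 13.003*I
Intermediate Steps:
H(U) = 58 (H(U) = 39 + 19 = 58)
a = 7744 (a = 88² = 7744)
D(n) = -1/12
V(E) = 4 + √(-1/12 + E) (V(E) = 4 + √(E - 1/12) = 4 + √(-1/12 + E))
(V(-169) + H(145)) + a = ((4 + √(-3 + 36*(-169))/6) + 58) + 7744 = ((4 + √(-3 - 6084)/6) + 58) + 7744 = ((4 + √(-6087)/6) + 58) + 7744 = ((4 + (I*√6087)/6) + 58) + 7744 = ((4 + I*√6087/6) + 58) + 7744 = (62 + I*√6087/6) + 7744 = 7806 + I*√6087/6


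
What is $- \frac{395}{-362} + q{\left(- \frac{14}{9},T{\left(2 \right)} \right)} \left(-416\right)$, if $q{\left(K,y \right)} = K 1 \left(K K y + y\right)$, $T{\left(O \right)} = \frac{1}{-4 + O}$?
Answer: $- \frac{291709933}{263898} \approx -1105.4$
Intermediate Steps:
$q{\left(K,y \right)} = K \left(y + y K^{2}\right)$ ($q{\left(K,y \right)} = K 1 \left(K^{2} y + y\right) = K 1 \left(y K^{2} + y\right) = K 1 \left(y + y K^{2}\right) = K \left(y + y K^{2}\right)$)
$- \frac{395}{-362} + q{\left(- \frac{14}{9},T{\left(2 \right)} \right)} \left(-416\right) = - \frac{395}{-362} + \frac{- \frac{14}{9} \left(1 + \left(- \frac{14}{9}\right)^{2}\right)}{-4 + 2} \left(-416\right) = \left(-395\right) \left(- \frac{1}{362}\right) + \frac{\left(-14\right) \frac{1}{9} \left(1 + \left(\left(-14\right) \frac{1}{9}\right)^{2}\right)}{-2} \left(-416\right) = \frac{395}{362} + \left(- \frac{14}{9}\right) \left(- \frac{1}{2}\right) \left(1 + \left(- \frac{14}{9}\right)^{2}\right) \left(-416\right) = \frac{395}{362} + \left(- \frac{14}{9}\right) \left(- \frac{1}{2}\right) \left(1 + \frac{196}{81}\right) \left(-416\right) = \frac{395}{362} + \left(- \frac{14}{9}\right) \left(- \frac{1}{2}\right) \frac{277}{81} \left(-416\right) = \frac{395}{362} + \frac{1939}{729} \left(-416\right) = \frac{395}{362} - \frac{806624}{729} = - \frac{291709933}{263898}$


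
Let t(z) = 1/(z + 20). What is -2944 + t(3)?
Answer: -67711/23 ≈ -2944.0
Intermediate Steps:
t(z) = 1/(20 + z)
-2944 + t(3) = -2944 + 1/(20 + 3) = -2944 + 1/23 = -67711/23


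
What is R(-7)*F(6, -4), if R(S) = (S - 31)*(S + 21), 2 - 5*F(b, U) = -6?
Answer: -4256/5 ≈ -851.20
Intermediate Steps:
F(b, U) = 8/5 (F(b, U) = ⅖ - ⅕*(-6) = ⅖ + 6/5 = 8/5)
R(S) = (-31 + S)*(21 + S)
R(-7)*F(6, -4) = (-651 + (-7)² - 10*(-7))*(8/5) = (-651 + 49 + 70)*(8/5) = -532*8/5 = -4256/5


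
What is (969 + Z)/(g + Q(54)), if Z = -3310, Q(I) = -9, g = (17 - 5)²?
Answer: -2341/135 ≈ -17.341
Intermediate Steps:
g = 144 (g = 12² = 144)
(969 + Z)/(g + Q(54)) = (969 - 3310)/(144 - 9) = -2341/135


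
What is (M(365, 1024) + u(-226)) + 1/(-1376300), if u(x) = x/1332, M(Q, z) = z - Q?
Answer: 301947144817/458307900 ≈ 658.83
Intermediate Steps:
u(x) = x/1332 (u(x) = x*(1/1332) = x/1332)
(M(365, 1024) + u(-226)) + 1/(-1376300) = ((1024 - 1*365) + (1/1332)*(-226)) + 1/(-1376300) = ((1024 - 365) - 113/666) - 1/1376300 = (659 - 113/666) - 1/1376300 = 438781/666 - 1/1376300 = 301947144817/458307900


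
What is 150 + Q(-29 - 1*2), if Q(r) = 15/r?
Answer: 4635/31 ≈ 149.52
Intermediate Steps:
150 + Q(-29 - 1*2) = 150 + 15/(-29 - 1*2) = 150 + 15/(-29 - 2) = 150 + 15/(-31) = 150 + 15*(-1/31) = 150 - 15/31 = 4635/31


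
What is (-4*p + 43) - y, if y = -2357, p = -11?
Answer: 2444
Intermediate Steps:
(-4*p + 43) - y = (-4*(-11) + 43) - 1*(-2357) = (44 + 43) + 2357 = 87 + 2357 = 2444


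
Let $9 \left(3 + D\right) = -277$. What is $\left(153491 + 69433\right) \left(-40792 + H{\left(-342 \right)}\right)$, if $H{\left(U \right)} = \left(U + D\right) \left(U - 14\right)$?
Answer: $\frac{62185690112}{3} \approx 2.0729 \cdot 10^{10}$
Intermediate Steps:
$D = - \frac{304}{9}$ ($D = -3 + \frac{1}{9} \left(-277\right) = -3 - \frac{277}{9} = - \frac{304}{9} \approx -33.778$)
$H{\left(U \right)} = \left(-14 + U\right) \left(- \frac{304}{9} + U\right)$ ($H{\left(U \right)} = \left(U - \frac{304}{9}\right) \left(U - 14\right) = \left(- \frac{304}{9} + U\right) \left(-14 + U\right) = \left(-14 + U\right) \left(- \frac{304}{9} + U\right)$)
$\left(153491 + 69433\right) \left(-40792 + H{\left(-342 \right)}\right) = \left(153491 + 69433\right) \left(-40792 + \left(\frac{4256}{9} + \left(-342\right)^{2} - -16340\right)\right) = 222924 \left(-40792 + \left(\frac{4256}{9} + 116964 + 16340\right)\right) = 222924 \left(-40792 + \frac{1203992}{9}\right) = 222924 \cdot \frac{836864}{9} = \frac{62185690112}{3}$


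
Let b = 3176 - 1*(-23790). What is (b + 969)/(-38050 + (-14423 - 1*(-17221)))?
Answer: -27935/35252 ≈ -0.79244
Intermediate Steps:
b = 26966 (b = 3176 + 23790 = 26966)
(b + 969)/(-38050 + (-14423 - 1*(-17221))) = (26966 + 969)/(-38050 + (-14423 - 1*(-17221))) = 27935/(-38050 + (-14423 + 17221)) = 27935/(-38050 + 2798) = 27935/(-35252) = 27935*(-1/35252) = -27935/35252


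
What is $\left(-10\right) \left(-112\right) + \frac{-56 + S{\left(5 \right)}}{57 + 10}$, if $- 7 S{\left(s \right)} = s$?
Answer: $\frac{524883}{469} \approx 1119.2$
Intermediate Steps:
$S{\left(s \right)} = - \frac{s}{7}$
$\left(-10\right) \left(-112\right) + \frac{-56 + S{\left(5 \right)}}{57 + 10} = \left(-10\right) \left(-112\right) + \frac{-56 - \frac{5}{7}}{57 + 10} = 1120 + \frac{-56 - \frac{5}{7}}{67} = 1120 - \frac{397}{469} = \frac{524883}{469}$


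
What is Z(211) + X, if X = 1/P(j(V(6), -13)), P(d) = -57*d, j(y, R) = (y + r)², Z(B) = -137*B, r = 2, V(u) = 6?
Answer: -105452737/3648 ≈ -28907.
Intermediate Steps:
j(y, R) = (2 + y)² (j(y, R) = (y + 2)² = (2 + y)²)
X = -1/3648 (X = 1/(-57*(2 + 6)²) = 1/(-57*8²) = 1/(-57*64) = 1/(-3648) = -1/3648 ≈ -0.00027412)
Z(211) + X = -137*211 - 1/3648 = -28907 - 1/3648 = -105452737/3648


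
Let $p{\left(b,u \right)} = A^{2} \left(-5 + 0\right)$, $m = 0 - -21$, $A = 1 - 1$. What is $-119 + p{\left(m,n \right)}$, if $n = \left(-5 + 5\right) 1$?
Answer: $-119$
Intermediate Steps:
$A = 0$
$n = 0$ ($n = 0 \cdot 1 = 0$)
$m = 21$ ($m = 0 + 21 = 21$)
$p{\left(b,u \right)} = 0$ ($p{\left(b,u \right)} = 0^{2} \left(-5 + 0\right) = 0 \left(-5\right) = 0$)
$-119 + p{\left(m,n \right)} = -119 + 0 = -119$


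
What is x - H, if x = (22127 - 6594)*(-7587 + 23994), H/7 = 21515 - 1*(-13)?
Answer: 254699235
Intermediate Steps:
H = 150696 (H = 7*(21515 - 1*(-13)) = 7*(21515 + 13) = 7*21528 = 150696)
x = 254849931 (x = 15533*16407 = 254849931)
x - H = 254849931 - 1*150696 = 254849931 - 150696 = 254699235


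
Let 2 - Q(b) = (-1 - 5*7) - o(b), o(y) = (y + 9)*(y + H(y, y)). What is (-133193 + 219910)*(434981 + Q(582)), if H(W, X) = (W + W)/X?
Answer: 67653394871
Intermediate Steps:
H(W, X) = 2*W/X (H(W, X) = (2*W)/X = 2*W/X)
o(y) = (2 + y)*(9 + y) (o(y) = (y + 9)*(y + 2*y/y) = (9 + y)*(y + 2) = (9 + y)*(2 + y) = (2 + y)*(9 + y))
Q(b) = 56 + b**2 + 11*b (Q(b) = 2 - ((-1 - 5*7) - (18 + b**2 + 11*b)) = 2 - ((-1 - 35) + (-18 - b**2 - 11*b)) = 2 - (-36 + (-18 - b**2 - 11*b)) = 2 - (-54 - b**2 - 11*b) = 2 + (54 + b**2 + 11*b) = 56 + b**2 + 11*b)
(-133193 + 219910)*(434981 + Q(582)) = (-133193 + 219910)*(434981 + (56 + 582**2 + 11*582)) = 86717*(434981 + (56 + 338724 + 6402)) = 86717*(434981 + 345182) = 86717*780163 = 67653394871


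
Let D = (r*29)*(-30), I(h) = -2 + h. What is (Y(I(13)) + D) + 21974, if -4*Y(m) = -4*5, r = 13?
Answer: 10669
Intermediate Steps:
Y(m) = 5 (Y(m) = -(-1)*5 = -¼*(-20) = 5)
D = -11310 (D = (13*29)*(-30) = 377*(-30) = -11310)
(Y(I(13)) + D) + 21974 = (5 - 11310) + 21974 = -11305 + 21974 = 10669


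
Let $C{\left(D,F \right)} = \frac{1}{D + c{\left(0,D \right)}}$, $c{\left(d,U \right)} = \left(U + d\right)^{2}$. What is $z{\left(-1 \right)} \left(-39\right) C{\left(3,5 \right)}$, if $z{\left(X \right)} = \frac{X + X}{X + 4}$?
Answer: $\frac{13}{6} \approx 2.1667$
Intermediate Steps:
$z{\left(X \right)} = \frac{2 X}{4 + X}$
$C{\left(D,F \right)} = \frac{1}{D + D^{2}}$ ($C{\left(D,F \right)} = \frac{1}{D + \left(D + 0\right)^{2}} = \frac{1}{D + D^{2}}$)
$z{\left(-1 \right)} \left(-39\right) C{\left(3,5 \right)} = 2 \left(-1\right) \frac{1}{4 - 1} \left(-39\right) \frac{1}{3 \left(1 + 3\right)} = 2 \left(-1\right) \frac{1}{3} \left(-39\right) \frac{1}{3 \cdot 4} = 2 \left(-1\right) \frac{1}{3} \left(-39\right) \frac{1}{3} \cdot \frac{1}{4} = \left(- \frac{2}{3}\right) \left(-39\right) \frac{1}{12} = 26 \cdot \frac{1}{12} = \frac{13}{6}$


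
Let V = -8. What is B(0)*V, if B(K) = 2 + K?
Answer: -16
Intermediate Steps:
B(0)*V = (2 + 0)*(-8) = 2*(-8) = -16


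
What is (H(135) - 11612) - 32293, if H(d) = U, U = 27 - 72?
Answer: -43950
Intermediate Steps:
U = -45
H(d) = -45
(H(135) - 11612) - 32293 = (-45 - 11612) - 32293 = -11657 - 32293 = -43950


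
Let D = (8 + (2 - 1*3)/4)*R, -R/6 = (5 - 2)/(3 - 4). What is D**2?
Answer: 77841/4 ≈ 19460.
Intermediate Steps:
R = 18 (R = -6*(5 - 2)/(3 - 4) = -18/(-1) = -18*(-1) = -6*(-3) = 18)
D = 279/2 (D = (8 + (2 - 1*3)/4)*18 = (8 + (2 - 3)*(1/4))*18 = (8 - 1*1/4)*18 = (8 - 1/4)*18 = (31/4)*18 = 279/2 ≈ 139.50)
D**2 = (279/2)**2 = 77841/4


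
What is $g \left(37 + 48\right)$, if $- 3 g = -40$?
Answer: $\frac{3400}{3} \approx 1133.3$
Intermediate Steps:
$g = \frac{40}{3}$ ($g = \left(- \frac{1}{3}\right) \left(-40\right) = \frac{40}{3} \approx 13.333$)
$g \left(37 + 48\right) = \frac{40 \left(37 + 48\right)}{3} = \frac{40}{3} \cdot 85 = \frac{3400}{3}$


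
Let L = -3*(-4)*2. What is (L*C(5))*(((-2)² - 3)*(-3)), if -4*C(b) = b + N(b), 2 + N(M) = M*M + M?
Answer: 594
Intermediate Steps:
N(M) = -2 + M + M² (N(M) = -2 + (M*M + M) = -2 + (M² + M) = -2 + (M + M²) = -2 + M + M²)
L = 24 (L = 12*2 = 24)
C(b) = ½ - b/2 - b²/4 (C(b) = -(b + (-2 + b + b²))/4 = -(-2 + b² + 2*b)/4 = ½ - b/2 - b²/4)
(L*C(5))*(((-2)² - 3)*(-3)) = (24*(½ - ½*5 - ¼*5²))*(((-2)² - 3)*(-3)) = (24*(½ - 5/2 - ¼*25))*((4 - 3)*(-3)) = (24*(½ - 5/2 - 25/4))*(1*(-3)) = (24*(-33/4))*(-3) = -198*(-3) = 594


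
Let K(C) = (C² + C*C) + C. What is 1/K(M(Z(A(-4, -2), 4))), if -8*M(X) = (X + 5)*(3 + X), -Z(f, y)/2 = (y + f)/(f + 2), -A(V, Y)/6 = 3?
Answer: 8192/65 ≈ 126.03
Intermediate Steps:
A(V, Y) = -18 (A(V, Y) = -6*3 = -18)
Z(f, y) = -2*(f + y)/(2 + f) (Z(f, y) = -2*(y + f)/(f + 2) = -2*(f + y)/(2 + f))
M(X) = -(3 + X)*(5 + X)/8 (M(X) = -(X + 5)*(3 + X)/8 = -(5 + X)*(3 + X)/8 = -(3 + X)*(5 + X)/8)
K(C) = C + 2*C² (K(C) = (C² + C²) + C = 2*C² + C = C + 2*C²)
1/K(M(Z(A(-4, -2), 4))) = 1/((-15/8 - 2*(-1*(-18) - 1*4)/(2 - 18) - 4*(-1*(-18) - 1*4)²/(2 - 18)²/8)*(1 + 2*(-15/8 - 2*(-1*(-18) - 1*4)/(2 - 18) - 4*(-1*(-18) - 1*4)²/(2 - 18)²/8))) = 1/((-15/8 - 2*(18 - 4)/(-16) - (18 - 4)²/64/8)*(1 + 2*(-15/8 - 2*(18 - 4)/(-16) - (18 - 4)²/64/8))) = 1/((-15/8 - 2*(-1)*14/16 - (2*(-1/16)*14)²/8)*(1 + 2*(-15/8 - 2*(-1)*14/16 - (2*(-1/16)*14)²/8))) = 1/((-15/8 - 1*(-7/4) - (-7/4)²/8)*(1 + 2*(-15/8 - 1*(-7/4) - (-7/4)²/8))) = 1/((-15/8 + 7/4 - ⅛*49/16)*(1 + 2*(-15/8 + 7/4 - ⅛*49/16))) = 1/((-15/8 + 7/4 - 49/128)*(1 + 2*(-15/8 + 7/4 - 49/128))) = 1/(-65*(1 + 2*(-65/128))/128) = 1/(-65*(1 - 65/64)/128) = 1/(-65/128*(-1/64)) = 1/(65/8192) = 8192/65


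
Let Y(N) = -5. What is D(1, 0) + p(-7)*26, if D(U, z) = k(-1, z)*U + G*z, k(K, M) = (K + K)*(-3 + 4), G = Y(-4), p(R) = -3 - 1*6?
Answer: -236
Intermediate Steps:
p(R) = -9 (p(R) = -3 - 6 = -9)
G = -5
k(K, M) = 2*K (k(K, M) = (2*K)*1 = 2*K)
D(U, z) = -5*z - 2*U (D(U, z) = (2*(-1))*U - 5*z = -2*U - 5*z = -5*z - 2*U)
D(1, 0) + p(-7)*26 = (-5*0 - 2*1) - 9*26 = (0 - 2) - 234 = -2 - 234 = -236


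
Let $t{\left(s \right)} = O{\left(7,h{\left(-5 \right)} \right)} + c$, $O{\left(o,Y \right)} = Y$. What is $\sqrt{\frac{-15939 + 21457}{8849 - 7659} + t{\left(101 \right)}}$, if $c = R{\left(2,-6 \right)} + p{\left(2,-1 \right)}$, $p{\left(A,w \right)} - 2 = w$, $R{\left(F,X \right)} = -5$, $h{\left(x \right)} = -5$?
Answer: $\frac{2 i \sqrt{386155}}{595} \approx 2.0888 i$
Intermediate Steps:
$p{\left(A,w \right)} = 2 + w$
$c = -4$ ($c = -5 + \left(2 - 1\right) = -5 + 1 = -4$)
$t{\left(s \right)} = -9$ ($t{\left(s \right)} = -5 - 4 = -9$)
$\sqrt{\frac{-15939 + 21457}{8849 - 7659} + t{\left(101 \right)}} = \sqrt{\frac{-15939 + 21457}{8849 - 7659} - 9} = \sqrt{\frac{5518}{1190} - 9} = \sqrt{5518 \cdot \frac{1}{1190} - 9} = \sqrt{\frac{2759}{595} - 9} = \sqrt{- \frac{2596}{595}} = \frac{2 i \sqrt{386155}}{595}$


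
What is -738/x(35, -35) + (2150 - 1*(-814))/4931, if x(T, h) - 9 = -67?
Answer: 1905495/142999 ≈ 13.325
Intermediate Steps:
x(T, h) = -58 (x(T, h) = 9 - 67 = -58)
-738/x(35, -35) + (2150 - 1*(-814))/4931 = -738/(-58) + (2150 - 1*(-814))/4931 = -738*(-1/58) + (2150 + 814)*(1/4931) = 369/29 + 2964*(1/4931) = 369/29 + 2964/4931 = 1905495/142999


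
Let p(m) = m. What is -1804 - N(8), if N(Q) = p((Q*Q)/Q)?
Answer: -1812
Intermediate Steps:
N(Q) = Q (N(Q) = (Q*Q)/Q = Q²/Q = Q)
-1804 - N(8) = -1804 - 1*8 = -1804 - 8 = -1812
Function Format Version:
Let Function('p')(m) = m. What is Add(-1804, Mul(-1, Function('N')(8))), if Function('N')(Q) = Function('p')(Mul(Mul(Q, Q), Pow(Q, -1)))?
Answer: -1812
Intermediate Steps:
Function('N')(Q) = Q (Function('N')(Q) = Mul(Mul(Q, Q), Pow(Q, -1)) = Mul(Pow(Q, 2), Pow(Q, -1)) = Q)
Add(-1804, Mul(-1, Function('N')(8))) = Add(-1804, Mul(-1, 8)) = Add(-1804, -8) = -1812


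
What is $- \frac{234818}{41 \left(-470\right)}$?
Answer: $\frac{117409}{9635} \approx 12.186$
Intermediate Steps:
$- \frac{234818}{41 \left(-470\right)} = - \frac{234818}{-19270} = - \frac{234818 \left(-1\right)}{19270} = \left(-1\right) \left(- \frac{117409}{9635}\right) = \frac{117409}{9635}$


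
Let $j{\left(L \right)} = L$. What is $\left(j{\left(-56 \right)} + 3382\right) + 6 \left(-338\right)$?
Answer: $1298$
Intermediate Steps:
$\left(j{\left(-56 \right)} + 3382\right) + 6 \left(-338\right) = \left(-56 + 3382\right) + 6 \left(-338\right) = 3326 - 2028 = 1298$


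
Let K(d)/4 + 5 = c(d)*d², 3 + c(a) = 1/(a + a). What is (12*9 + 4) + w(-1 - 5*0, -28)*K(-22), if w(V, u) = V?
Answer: 5984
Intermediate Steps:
c(a) = -3 + 1/(2*a) (c(a) = -3 + 1/(a + a) = -3 + 1/(2*a))
K(d) = -20 + 4*d²*(-3 + 1/(2*d)) (K(d) = -20 + 4*((-3 + 1/(2*d))*d²) = -20 + 4*(d²*(-3 + 1/(2*d))) = -20 + 4*d²*(-3 + 1/(2*d)))
(12*9 + 4) + w(-1 - 5*0, -28)*K(-22) = (12*9 + 4) + (-1 - 5*0)*(-20 - 12*(-22)² + 2*(-22)) = (108 + 4) + (-1 + 0)*(-20 - 12*484 - 44) = 112 - (-20 - 5808 - 44) = 112 - 1*(-5872) = 112 + 5872 = 5984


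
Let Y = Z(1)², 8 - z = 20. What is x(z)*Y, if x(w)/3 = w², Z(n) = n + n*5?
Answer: 15552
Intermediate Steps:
z = -12 (z = 8 - 1*20 = 8 - 20 = -12)
Z(n) = 6*n (Z(n) = n + 5*n = 6*n)
x(w) = 3*w²
Y = 36 (Y = (6*1)² = 6² = 36)
x(z)*Y = (3*(-12)²)*36 = (3*144)*36 = 432*36 = 15552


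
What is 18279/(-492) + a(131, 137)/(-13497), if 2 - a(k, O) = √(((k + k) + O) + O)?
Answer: -82237549/2213508 + 2*√134/13497 ≈ -37.151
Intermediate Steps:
a(k, O) = 2 - √(2*O + 2*k) (a(k, O) = 2 - √(((k + k) + O) + O) = 2 - √((2*k + O) + O) = 2 - √((O + 2*k) + O) = 2 - √(2*O + 2*k))
18279/(-492) + a(131, 137)/(-13497) = 18279/(-492) + (2 - √(2*137 + 2*131))/(-13497) = 18279*(-1/492) + (2 - √(274 + 262))*(-1/13497) = -6093/164 + (2 - √536)*(-1/13497) = -6093/164 + (2 - 2*√134)*(-1/13497) = -6093/164 + (-2/13497 + 2*√134/13497) = -82237549/2213508 + 2*√134/13497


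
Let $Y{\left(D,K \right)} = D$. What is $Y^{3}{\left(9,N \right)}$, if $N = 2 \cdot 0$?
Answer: $729$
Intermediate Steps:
$N = 0$
$Y^{3}{\left(9,N \right)} = 9^{3} = 729$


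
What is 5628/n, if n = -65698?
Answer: -2814/32849 ≈ -0.085665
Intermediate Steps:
5628/n = 5628/(-65698) = 5628*(-1/65698) = -2814/32849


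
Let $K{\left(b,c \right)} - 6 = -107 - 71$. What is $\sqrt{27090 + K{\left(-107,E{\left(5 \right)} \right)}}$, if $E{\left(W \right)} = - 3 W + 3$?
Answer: $\sqrt{26918} \approx 164.07$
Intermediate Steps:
$E{\left(W \right)} = 3 - 3 W$
$K{\left(b,c \right)} = -172$ ($K{\left(b,c \right)} = 6 - 178 = -172$)
$\sqrt{27090 + K{\left(-107,E{\left(5 \right)} \right)}} = \sqrt{27090 - 172} = \sqrt{26918}$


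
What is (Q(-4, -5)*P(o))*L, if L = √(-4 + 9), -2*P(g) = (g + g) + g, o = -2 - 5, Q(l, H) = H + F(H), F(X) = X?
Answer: -105*√5 ≈ -234.79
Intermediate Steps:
Q(l, H) = 2*H (Q(l, H) = H + H = 2*H)
o = -7
P(g) = -3*g/2 (P(g) = -((g + g) + g)/2 = -(2*g + g)/2 = -3*g/2)
L = √5 ≈ 2.2361
(Q(-4, -5)*P(o))*L = ((2*(-5))*(-3/2*(-7)))*√5 = (-10*21/2)*√5 = -105*√5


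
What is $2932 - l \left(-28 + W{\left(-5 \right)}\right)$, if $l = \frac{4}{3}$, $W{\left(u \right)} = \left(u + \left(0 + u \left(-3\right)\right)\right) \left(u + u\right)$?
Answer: $\frac{9308}{3} \approx 3102.7$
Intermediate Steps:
$W{\left(u \right)} = - 4 u^{2}$ ($W{\left(u \right)} = \left(u + \left(0 - 3 u\right)\right) 2 u = \left(u - 3 u\right) 2 u = - 2 u 2 u = - 4 u^{2}$)
$l = \frac{4}{3}$ ($l = 4 \cdot \frac{1}{3} = \frac{4}{3} \approx 1.3333$)
$2932 - l \left(-28 + W{\left(-5 \right)}\right) = 2932 - \frac{4 \left(-28 - 4 \left(-5\right)^{2}\right)}{3} = 2932 - \frac{4 \left(-28 - 100\right)}{3} = 2932 - \frac{4}{3} \left(-128\right) = 2932 - - \frac{512}{3} = 2932 + \frac{512}{3} = \frac{9308}{3}$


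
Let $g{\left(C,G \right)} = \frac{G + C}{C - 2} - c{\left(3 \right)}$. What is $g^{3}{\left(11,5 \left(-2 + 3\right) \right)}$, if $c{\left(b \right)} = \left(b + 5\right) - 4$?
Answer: $- \frac{8000}{729} \approx -10.974$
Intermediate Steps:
$c{\left(b \right)} = 1 + b$ ($c{\left(b \right)} = \left(5 + b\right) - 4 = 1 + b$)
$g{\left(C,G \right)} = -4 + \frac{C + G}{-2 + C}$ ($g{\left(C,G \right)} = \frac{G + C}{C - 2} - \left(1 + 3\right) = \frac{C + G}{-2 + C} - 4 = -4 + \frac{C + G}{-2 + C}$)
$g^{3}{\left(11,5 \left(-2 + 3\right) \right)} = \left(\frac{8 + 5 \left(-2 + 3\right) - 33}{-2 + 11}\right)^{3} = \left(\frac{8 + 5 \cdot 1 - 33}{9}\right)^{3} = \left(\frac{8 + 5 - 33}{9}\right)^{3} = \left(\frac{1}{9} \left(-20\right)\right)^{3} = \left(- \frac{20}{9}\right)^{3} = - \frac{8000}{729}$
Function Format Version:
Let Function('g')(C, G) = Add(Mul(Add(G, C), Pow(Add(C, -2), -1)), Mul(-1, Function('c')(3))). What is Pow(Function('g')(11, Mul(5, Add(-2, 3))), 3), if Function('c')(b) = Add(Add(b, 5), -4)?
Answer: Rational(-8000, 729) ≈ -10.974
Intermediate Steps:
Function('c')(b) = Add(1, b) (Function('c')(b) = Add(Add(5, b), -4) = Add(1, b))
Function('g')(C, G) = Add(-4, Mul(Pow(Add(-2, C), -1), Add(C, G))) (Function('g')(C, G) = Add(Mul(Add(G, C), Pow(Add(C, -2), -1)), Mul(-1, Add(1, 3))) = Add(Mul(Add(C, G), Pow(Add(-2, C), -1)), Mul(-1, 4)) = Add(Mul(Pow(Add(-2, C), -1), Add(C, G)), -4) = Add(-4, Mul(Pow(Add(-2, C), -1), Add(C, G))))
Pow(Function('g')(11, Mul(5, Add(-2, 3))), 3) = Pow(Mul(Pow(Add(-2, 11), -1), Add(8, Mul(5, Add(-2, 3)), Mul(-3, 11))), 3) = Pow(Mul(Pow(9, -1), Add(8, Mul(5, 1), -33)), 3) = Pow(Mul(Rational(1, 9), Add(8, 5, -33)), 3) = Pow(Mul(Rational(1, 9), -20), 3) = Pow(Rational(-20, 9), 3) = Rational(-8000, 729)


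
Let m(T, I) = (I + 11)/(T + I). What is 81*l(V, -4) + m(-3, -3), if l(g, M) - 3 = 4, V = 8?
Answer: 1697/3 ≈ 565.67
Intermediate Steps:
l(g, M) = 7 (l(g, M) = 3 + 4 = 7)
m(T, I) = (11 + I)/(I + T)
81*l(V, -4) + m(-3, -3) = 81*7 + (11 - 3)/(-3 - 3) = 567 + 8/(-6) = 567 - ⅙*8 = 567 - 4/3 = 1697/3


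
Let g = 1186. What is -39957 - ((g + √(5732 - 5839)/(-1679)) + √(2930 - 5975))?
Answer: -41143 - I*√3045 + I*√107/1679 ≈ -41143.0 - 55.175*I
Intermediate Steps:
-39957 - ((g + √(5732 - 5839)/(-1679)) + √(2930 - 5975)) = -39957 - ((1186 + √(5732 - 5839)/(-1679)) + √(2930 - 5975)) = -39957 - ((1186 + √(-107)*(-1/1679)) + √(-3045)) = -39957 - ((1186 + (I*√107)*(-1/1679)) + I*√3045) = -39957 - ((1186 - I*√107/1679) + I*√3045) = -39957 - (1186 + I*√3045 - I*√107/1679) = -39957 + (-1186 - I*√3045 + I*√107/1679) = -41143 - I*√3045 + I*√107/1679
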